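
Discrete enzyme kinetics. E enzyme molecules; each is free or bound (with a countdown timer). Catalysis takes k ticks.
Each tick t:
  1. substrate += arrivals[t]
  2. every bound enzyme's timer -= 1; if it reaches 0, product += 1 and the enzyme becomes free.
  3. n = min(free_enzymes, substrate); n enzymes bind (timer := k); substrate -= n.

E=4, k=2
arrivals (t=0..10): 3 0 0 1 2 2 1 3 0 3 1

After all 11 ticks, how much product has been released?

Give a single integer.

Answer: 12

Derivation:
t=0: arr=3 -> substrate=0 bound=3 product=0
t=1: arr=0 -> substrate=0 bound=3 product=0
t=2: arr=0 -> substrate=0 bound=0 product=3
t=3: arr=1 -> substrate=0 bound=1 product=3
t=4: arr=2 -> substrate=0 bound=3 product=3
t=5: arr=2 -> substrate=0 bound=4 product=4
t=6: arr=1 -> substrate=0 bound=3 product=6
t=7: arr=3 -> substrate=0 bound=4 product=8
t=8: arr=0 -> substrate=0 bound=3 product=9
t=9: arr=3 -> substrate=0 bound=3 product=12
t=10: arr=1 -> substrate=0 bound=4 product=12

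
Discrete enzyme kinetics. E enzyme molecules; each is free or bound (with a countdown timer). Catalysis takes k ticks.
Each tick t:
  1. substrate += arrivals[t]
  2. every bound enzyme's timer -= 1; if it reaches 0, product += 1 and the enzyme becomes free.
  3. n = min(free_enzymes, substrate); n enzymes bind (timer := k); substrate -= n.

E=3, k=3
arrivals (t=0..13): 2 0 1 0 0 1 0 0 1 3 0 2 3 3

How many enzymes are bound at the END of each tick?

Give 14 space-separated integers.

t=0: arr=2 -> substrate=0 bound=2 product=0
t=1: arr=0 -> substrate=0 bound=2 product=0
t=2: arr=1 -> substrate=0 bound=3 product=0
t=3: arr=0 -> substrate=0 bound=1 product=2
t=4: arr=0 -> substrate=0 bound=1 product=2
t=5: arr=1 -> substrate=0 bound=1 product=3
t=6: arr=0 -> substrate=0 bound=1 product=3
t=7: arr=0 -> substrate=0 bound=1 product=3
t=8: arr=1 -> substrate=0 bound=1 product=4
t=9: arr=3 -> substrate=1 bound=3 product=4
t=10: arr=0 -> substrate=1 bound=3 product=4
t=11: arr=2 -> substrate=2 bound=3 product=5
t=12: arr=3 -> substrate=3 bound=3 product=7
t=13: arr=3 -> substrate=6 bound=3 product=7

Answer: 2 2 3 1 1 1 1 1 1 3 3 3 3 3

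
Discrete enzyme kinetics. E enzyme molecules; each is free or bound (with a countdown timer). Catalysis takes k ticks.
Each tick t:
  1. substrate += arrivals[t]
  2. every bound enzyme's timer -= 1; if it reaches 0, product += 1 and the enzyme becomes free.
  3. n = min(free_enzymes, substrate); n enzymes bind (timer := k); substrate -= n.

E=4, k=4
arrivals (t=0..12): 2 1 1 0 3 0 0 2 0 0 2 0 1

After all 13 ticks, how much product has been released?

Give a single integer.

t=0: arr=2 -> substrate=0 bound=2 product=0
t=1: arr=1 -> substrate=0 bound=3 product=0
t=2: arr=1 -> substrate=0 bound=4 product=0
t=3: arr=0 -> substrate=0 bound=4 product=0
t=4: arr=3 -> substrate=1 bound=4 product=2
t=5: arr=0 -> substrate=0 bound=4 product=3
t=6: arr=0 -> substrate=0 bound=3 product=4
t=7: arr=2 -> substrate=1 bound=4 product=4
t=8: arr=0 -> substrate=0 bound=3 product=6
t=9: arr=0 -> substrate=0 bound=2 product=7
t=10: arr=2 -> substrate=0 bound=4 product=7
t=11: arr=0 -> substrate=0 bound=3 product=8
t=12: arr=1 -> substrate=0 bound=3 product=9

Answer: 9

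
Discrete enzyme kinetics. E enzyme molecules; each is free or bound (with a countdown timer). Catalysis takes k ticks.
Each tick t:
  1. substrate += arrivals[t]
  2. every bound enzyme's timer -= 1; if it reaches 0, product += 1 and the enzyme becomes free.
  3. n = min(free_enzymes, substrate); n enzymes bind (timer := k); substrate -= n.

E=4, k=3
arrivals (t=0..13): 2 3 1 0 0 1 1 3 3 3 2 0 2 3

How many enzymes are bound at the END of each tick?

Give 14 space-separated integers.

Answer: 2 4 4 4 2 3 2 4 4 4 4 4 4 4

Derivation:
t=0: arr=2 -> substrate=0 bound=2 product=0
t=1: arr=3 -> substrate=1 bound=4 product=0
t=2: arr=1 -> substrate=2 bound=4 product=0
t=3: arr=0 -> substrate=0 bound=4 product=2
t=4: arr=0 -> substrate=0 bound=2 product=4
t=5: arr=1 -> substrate=0 bound=3 product=4
t=6: arr=1 -> substrate=0 bound=2 product=6
t=7: arr=3 -> substrate=1 bound=4 product=6
t=8: arr=3 -> substrate=3 bound=4 product=7
t=9: arr=3 -> substrate=5 bound=4 product=8
t=10: arr=2 -> substrate=5 bound=4 product=10
t=11: arr=0 -> substrate=4 bound=4 product=11
t=12: arr=2 -> substrate=5 bound=4 product=12
t=13: arr=3 -> substrate=6 bound=4 product=14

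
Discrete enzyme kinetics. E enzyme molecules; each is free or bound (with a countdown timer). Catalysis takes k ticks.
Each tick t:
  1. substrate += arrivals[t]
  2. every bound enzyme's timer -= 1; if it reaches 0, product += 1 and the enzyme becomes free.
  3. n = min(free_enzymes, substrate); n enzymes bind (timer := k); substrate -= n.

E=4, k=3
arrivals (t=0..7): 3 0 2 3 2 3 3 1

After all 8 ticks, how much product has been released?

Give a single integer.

Answer: 7

Derivation:
t=0: arr=3 -> substrate=0 bound=3 product=0
t=1: arr=0 -> substrate=0 bound=3 product=0
t=2: arr=2 -> substrate=1 bound=4 product=0
t=3: arr=3 -> substrate=1 bound=4 product=3
t=4: arr=2 -> substrate=3 bound=4 product=3
t=5: arr=3 -> substrate=5 bound=4 product=4
t=6: arr=3 -> substrate=5 bound=4 product=7
t=7: arr=1 -> substrate=6 bound=4 product=7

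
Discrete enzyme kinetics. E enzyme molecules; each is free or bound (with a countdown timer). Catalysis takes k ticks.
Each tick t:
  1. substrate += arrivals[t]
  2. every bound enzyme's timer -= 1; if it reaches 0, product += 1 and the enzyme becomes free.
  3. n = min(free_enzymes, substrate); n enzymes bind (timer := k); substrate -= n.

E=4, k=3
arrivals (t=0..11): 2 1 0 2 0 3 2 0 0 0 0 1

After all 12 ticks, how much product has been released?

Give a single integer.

t=0: arr=2 -> substrate=0 bound=2 product=0
t=1: arr=1 -> substrate=0 bound=3 product=0
t=2: arr=0 -> substrate=0 bound=3 product=0
t=3: arr=2 -> substrate=0 bound=3 product=2
t=4: arr=0 -> substrate=0 bound=2 product=3
t=5: arr=3 -> substrate=1 bound=4 product=3
t=6: arr=2 -> substrate=1 bound=4 product=5
t=7: arr=0 -> substrate=1 bound=4 product=5
t=8: arr=0 -> substrate=0 bound=3 product=7
t=9: arr=0 -> substrate=0 bound=1 product=9
t=10: arr=0 -> substrate=0 bound=1 product=9
t=11: arr=1 -> substrate=0 bound=1 product=10

Answer: 10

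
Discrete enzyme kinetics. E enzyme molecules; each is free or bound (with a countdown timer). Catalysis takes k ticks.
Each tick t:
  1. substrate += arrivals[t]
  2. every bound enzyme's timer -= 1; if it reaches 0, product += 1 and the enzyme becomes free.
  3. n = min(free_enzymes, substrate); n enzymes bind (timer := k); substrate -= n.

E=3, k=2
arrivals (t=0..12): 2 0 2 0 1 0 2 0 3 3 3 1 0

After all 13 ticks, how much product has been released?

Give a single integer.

Answer: 13

Derivation:
t=0: arr=2 -> substrate=0 bound=2 product=0
t=1: arr=0 -> substrate=0 bound=2 product=0
t=2: arr=2 -> substrate=0 bound=2 product=2
t=3: arr=0 -> substrate=0 bound=2 product=2
t=4: arr=1 -> substrate=0 bound=1 product=4
t=5: arr=0 -> substrate=0 bound=1 product=4
t=6: arr=2 -> substrate=0 bound=2 product=5
t=7: arr=0 -> substrate=0 bound=2 product=5
t=8: arr=3 -> substrate=0 bound=3 product=7
t=9: arr=3 -> substrate=3 bound=3 product=7
t=10: arr=3 -> substrate=3 bound=3 product=10
t=11: arr=1 -> substrate=4 bound=3 product=10
t=12: arr=0 -> substrate=1 bound=3 product=13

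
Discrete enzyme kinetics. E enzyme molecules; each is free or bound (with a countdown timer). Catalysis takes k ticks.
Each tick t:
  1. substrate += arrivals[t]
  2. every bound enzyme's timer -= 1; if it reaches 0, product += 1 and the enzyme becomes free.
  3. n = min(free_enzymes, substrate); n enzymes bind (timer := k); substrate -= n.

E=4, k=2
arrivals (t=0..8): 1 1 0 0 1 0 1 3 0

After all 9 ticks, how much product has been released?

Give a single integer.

t=0: arr=1 -> substrate=0 bound=1 product=0
t=1: arr=1 -> substrate=0 bound=2 product=0
t=2: arr=0 -> substrate=0 bound=1 product=1
t=3: arr=0 -> substrate=0 bound=0 product=2
t=4: arr=1 -> substrate=0 bound=1 product=2
t=5: arr=0 -> substrate=0 bound=1 product=2
t=6: arr=1 -> substrate=0 bound=1 product=3
t=7: arr=3 -> substrate=0 bound=4 product=3
t=8: arr=0 -> substrate=0 bound=3 product=4

Answer: 4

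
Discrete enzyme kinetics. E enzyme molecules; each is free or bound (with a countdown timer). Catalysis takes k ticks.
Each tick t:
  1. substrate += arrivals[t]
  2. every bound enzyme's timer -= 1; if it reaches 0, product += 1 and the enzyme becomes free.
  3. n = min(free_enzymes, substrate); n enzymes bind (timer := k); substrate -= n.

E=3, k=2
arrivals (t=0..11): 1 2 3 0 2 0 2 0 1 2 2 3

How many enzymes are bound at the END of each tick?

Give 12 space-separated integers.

t=0: arr=1 -> substrate=0 bound=1 product=0
t=1: arr=2 -> substrate=0 bound=3 product=0
t=2: arr=3 -> substrate=2 bound=3 product=1
t=3: arr=0 -> substrate=0 bound=3 product=3
t=4: arr=2 -> substrate=1 bound=3 product=4
t=5: arr=0 -> substrate=0 bound=2 product=6
t=6: arr=2 -> substrate=0 bound=3 product=7
t=7: arr=0 -> substrate=0 bound=2 product=8
t=8: arr=1 -> substrate=0 bound=1 product=10
t=9: arr=2 -> substrate=0 bound=3 product=10
t=10: arr=2 -> substrate=1 bound=3 product=11
t=11: arr=3 -> substrate=2 bound=3 product=13

Answer: 1 3 3 3 3 2 3 2 1 3 3 3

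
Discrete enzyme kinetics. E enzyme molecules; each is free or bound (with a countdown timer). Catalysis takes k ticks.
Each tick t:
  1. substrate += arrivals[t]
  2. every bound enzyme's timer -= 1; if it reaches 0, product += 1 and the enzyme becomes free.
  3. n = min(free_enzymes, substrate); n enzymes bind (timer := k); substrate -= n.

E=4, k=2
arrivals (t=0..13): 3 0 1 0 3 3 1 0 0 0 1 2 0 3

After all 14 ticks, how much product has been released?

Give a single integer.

t=0: arr=3 -> substrate=0 bound=3 product=0
t=1: arr=0 -> substrate=0 bound=3 product=0
t=2: arr=1 -> substrate=0 bound=1 product=3
t=3: arr=0 -> substrate=0 bound=1 product=3
t=4: arr=3 -> substrate=0 bound=3 product=4
t=5: arr=3 -> substrate=2 bound=4 product=4
t=6: arr=1 -> substrate=0 bound=4 product=7
t=7: arr=0 -> substrate=0 bound=3 product=8
t=8: arr=0 -> substrate=0 bound=0 product=11
t=9: arr=0 -> substrate=0 bound=0 product=11
t=10: arr=1 -> substrate=0 bound=1 product=11
t=11: arr=2 -> substrate=0 bound=3 product=11
t=12: arr=0 -> substrate=0 bound=2 product=12
t=13: arr=3 -> substrate=0 bound=3 product=14

Answer: 14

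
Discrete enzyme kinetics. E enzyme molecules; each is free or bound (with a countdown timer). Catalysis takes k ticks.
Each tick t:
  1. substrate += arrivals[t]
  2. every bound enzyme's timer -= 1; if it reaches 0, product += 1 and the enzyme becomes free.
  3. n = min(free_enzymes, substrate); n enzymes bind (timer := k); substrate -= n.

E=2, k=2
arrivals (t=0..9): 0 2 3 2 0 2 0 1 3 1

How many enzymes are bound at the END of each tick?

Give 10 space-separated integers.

Answer: 0 2 2 2 2 2 2 2 2 2

Derivation:
t=0: arr=0 -> substrate=0 bound=0 product=0
t=1: arr=2 -> substrate=0 bound=2 product=0
t=2: arr=3 -> substrate=3 bound=2 product=0
t=3: arr=2 -> substrate=3 bound=2 product=2
t=4: arr=0 -> substrate=3 bound=2 product=2
t=5: arr=2 -> substrate=3 bound=2 product=4
t=6: arr=0 -> substrate=3 bound=2 product=4
t=7: arr=1 -> substrate=2 bound=2 product=6
t=8: arr=3 -> substrate=5 bound=2 product=6
t=9: arr=1 -> substrate=4 bound=2 product=8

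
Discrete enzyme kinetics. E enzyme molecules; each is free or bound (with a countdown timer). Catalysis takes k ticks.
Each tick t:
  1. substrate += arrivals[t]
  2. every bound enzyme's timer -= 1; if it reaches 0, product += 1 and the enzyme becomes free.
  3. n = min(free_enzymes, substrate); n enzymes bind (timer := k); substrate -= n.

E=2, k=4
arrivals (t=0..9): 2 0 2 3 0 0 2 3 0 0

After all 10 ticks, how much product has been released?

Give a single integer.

Answer: 4

Derivation:
t=0: arr=2 -> substrate=0 bound=2 product=0
t=1: arr=0 -> substrate=0 bound=2 product=0
t=2: arr=2 -> substrate=2 bound=2 product=0
t=3: arr=3 -> substrate=5 bound=2 product=0
t=4: arr=0 -> substrate=3 bound=2 product=2
t=5: arr=0 -> substrate=3 bound=2 product=2
t=6: arr=2 -> substrate=5 bound=2 product=2
t=7: arr=3 -> substrate=8 bound=2 product=2
t=8: arr=0 -> substrate=6 bound=2 product=4
t=9: arr=0 -> substrate=6 bound=2 product=4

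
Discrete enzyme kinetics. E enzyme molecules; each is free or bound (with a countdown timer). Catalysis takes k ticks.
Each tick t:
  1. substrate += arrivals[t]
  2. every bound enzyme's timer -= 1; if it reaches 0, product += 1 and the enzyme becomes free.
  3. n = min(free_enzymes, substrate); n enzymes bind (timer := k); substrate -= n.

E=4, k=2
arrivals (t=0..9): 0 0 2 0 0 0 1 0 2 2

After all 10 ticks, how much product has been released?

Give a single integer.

t=0: arr=0 -> substrate=0 bound=0 product=0
t=1: arr=0 -> substrate=0 bound=0 product=0
t=2: arr=2 -> substrate=0 bound=2 product=0
t=3: arr=0 -> substrate=0 bound=2 product=0
t=4: arr=0 -> substrate=0 bound=0 product=2
t=5: arr=0 -> substrate=0 bound=0 product=2
t=6: arr=1 -> substrate=0 bound=1 product=2
t=7: arr=0 -> substrate=0 bound=1 product=2
t=8: arr=2 -> substrate=0 bound=2 product=3
t=9: arr=2 -> substrate=0 bound=4 product=3

Answer: 3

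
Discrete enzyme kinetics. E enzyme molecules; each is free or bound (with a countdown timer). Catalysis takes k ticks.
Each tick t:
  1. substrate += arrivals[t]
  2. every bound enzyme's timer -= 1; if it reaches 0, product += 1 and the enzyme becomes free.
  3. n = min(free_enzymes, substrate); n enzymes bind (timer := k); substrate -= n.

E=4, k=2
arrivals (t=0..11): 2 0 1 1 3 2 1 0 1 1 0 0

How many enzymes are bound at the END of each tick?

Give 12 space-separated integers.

Answer: 2 2 1 2 4 4 3 2 1 2 1 0

Derivation:
t=0: arr=2 -> substrate=0 bound=2 product=0
t=1: arr=0 -> substrate=0 bound=2 product=0
t=2: arr=1 -> substrate=0 bound=1 product=2
t=3: arr=1 -> substrate=0 bound=2 product=2
t=4: arr=3 -> substrate=0 bound=4 product=3
t=5: arr=2 -> substrate=1 bound=4 product=4
t=6: arr=1 -> substrate=0 bound=3 product=7
t=7: arr=0 -> substrate=0 bound=2 product=8
t=8: arr=1 -> substrate=0 bound=1 product=10
t=9: arr=1 -> substrate=0 bound=2 product=10
t=10: arr=0 -> substrate=0 bound=1 product=11
t=11: arr=0 -> substrate=0 bound=0 product=12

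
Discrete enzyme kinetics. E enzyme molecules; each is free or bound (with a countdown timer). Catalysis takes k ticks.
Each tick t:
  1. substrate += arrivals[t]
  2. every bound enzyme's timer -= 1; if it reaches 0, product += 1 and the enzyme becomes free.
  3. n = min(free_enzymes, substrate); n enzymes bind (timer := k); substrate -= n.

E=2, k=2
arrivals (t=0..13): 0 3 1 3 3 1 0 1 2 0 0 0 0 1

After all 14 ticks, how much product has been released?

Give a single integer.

Answer: 12

Derivation:
t=0: arr=0 -> substrate=0 bound=0 product=0
t=1: arr=3 -> substrate=1 bound=2 product=0
t=2: arr=1 -> substrate=2 bound=2 product=0
t=3: arr=3 -> substrate=3 bound=2 product=2
t=4: arr=3 -> substrate=6 bound=2 product=2
t=5: arr=1 -> substrate=5 bound=2 product=4
t=6: arr=0 -> substrate=5 bound=2 product=4
t=7: arr=1 -> substrate=4 bound=2 product=6
t=8: arr=2 -> substrate=6 bound=2 product=6
t=9: arr=0 -> substrate=4 bound=2 product=8
t=10: arr=0 -> substrate=4 bound=2 product=8
t=11: arr=0 -> substrate=2 bound=2 product=10
t=12: arr=0 -> substrate=2 bound=2 product=10
t=13: arr=1 -> substrate=1 bound=2 product=12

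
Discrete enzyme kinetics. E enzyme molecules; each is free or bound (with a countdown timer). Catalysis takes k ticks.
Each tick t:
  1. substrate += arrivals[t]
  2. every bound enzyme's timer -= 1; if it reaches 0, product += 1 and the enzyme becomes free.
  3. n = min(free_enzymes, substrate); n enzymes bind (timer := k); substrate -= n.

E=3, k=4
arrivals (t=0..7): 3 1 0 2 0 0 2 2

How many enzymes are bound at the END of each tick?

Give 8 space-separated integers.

Answer: 3 3 3 3 3 3 3 3

Derivation:
t=0: arr=3 -> substrate=0 bound=3 product=0
t=1: arr=1 -> substrate=1 bound=3 product=0
t=2: arr=0 -> substrate=1 bound=3 product=0
t=3: arr=2 -> substrate=3 bound=3 product=0
t=4: arr=0 -> substrate=0 bound=3 product=3
t=5: arr=0 -> substrate=0 bound=3 product=3
t=6: arr=2 -> substrate=2 bound=3 product=3
t=7: arr=2 -> substrate=4 bound=3 product=3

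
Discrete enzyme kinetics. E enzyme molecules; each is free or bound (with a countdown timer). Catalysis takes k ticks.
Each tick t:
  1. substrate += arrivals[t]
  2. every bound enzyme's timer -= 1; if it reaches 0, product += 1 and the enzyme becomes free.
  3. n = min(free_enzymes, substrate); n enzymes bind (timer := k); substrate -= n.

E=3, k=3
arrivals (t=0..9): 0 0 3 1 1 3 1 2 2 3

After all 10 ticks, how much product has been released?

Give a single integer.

t=0: arr=0 -> substrate=0 bound=0 product=0
t=1: arr=0 -> substrate=0 bound=0 product=0
t=2: arr=3 -> substrate=0 bound=3 product=0
t=3: arr=1 -> substrate=1 bound=3 product=0
t=4: arr=1 -> substrate=2 bound=3 product=0
t=5: arr=3 -> substrate=2 bound=3 product=3
t=6: arr=1 -> substrate=3 bound=3 product=3
t=7: arr=2 -> substrate=5 bound=3 product=3
t=8: arr=2 -> substrate=4 bound=3 product=6
t=9: arr=3 -> substrate=7 bound=3 product=6

Answer: 6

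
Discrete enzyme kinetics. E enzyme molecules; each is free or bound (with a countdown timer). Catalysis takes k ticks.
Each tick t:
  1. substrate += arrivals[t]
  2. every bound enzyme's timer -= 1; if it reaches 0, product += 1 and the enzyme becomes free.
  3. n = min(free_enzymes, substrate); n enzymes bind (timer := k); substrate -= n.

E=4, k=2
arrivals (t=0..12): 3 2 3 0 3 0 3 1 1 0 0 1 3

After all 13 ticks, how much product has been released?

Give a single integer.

Answer: 16

Derivation:
t=0: arr=3 -> substrate=0 bound=3 product=0
t=1: arr=2 -> substrate=1 bound=4 product=0
t=2: arr=3 -> substrate=1 bound=4 product=3
t=3: arr=0 -> substrate=0 bound=4 product=4
t=4: arr=3 -> substrate=0 bound=4 product=7
t=5: arr=0 -> substrate=0 bound=3 product=8
t=6: arr=3 -> substrate=0 bound=3 product=11
t=7: arr=1 -> substrate=0 bound=4 product=11
t=8: arr=1 -> substrate=0 bound=2 product=14
t=9: arr=0 -> substrate=0 bound=1 product=15
t=10: arr=0 -> substrate=0 bound=0 product=16
t=11: arr=1 -> substrate=0 bound=1 product=16
t=12: arr=3 -> substrate=0 bound=4 product=16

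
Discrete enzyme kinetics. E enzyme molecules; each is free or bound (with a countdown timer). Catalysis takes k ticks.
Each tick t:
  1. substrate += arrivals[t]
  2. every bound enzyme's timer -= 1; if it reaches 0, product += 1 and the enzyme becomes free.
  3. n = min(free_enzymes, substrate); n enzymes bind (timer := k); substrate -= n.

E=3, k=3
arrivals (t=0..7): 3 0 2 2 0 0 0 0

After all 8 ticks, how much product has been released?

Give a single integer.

t=0: arr=3 -> substrate=0 bound=3 product=0
t=1: arr=0 -> substrate=0 bound=3 product=0
t=2: arr=2 -> substrate=2 bound=3 product=0
t=3: arr=2 -> substrate=1 bound=3 product=3
t=4: arr=0 -> substrate=1 bound=3 product=3
t=5: arr=0 -> substrate=1 bound=3 product=3
t=6: arr=0 -> substrate=0 bound=1 product=6
t=7: arr=0 -> substrate=0 bound=1 product=6

Answer: 6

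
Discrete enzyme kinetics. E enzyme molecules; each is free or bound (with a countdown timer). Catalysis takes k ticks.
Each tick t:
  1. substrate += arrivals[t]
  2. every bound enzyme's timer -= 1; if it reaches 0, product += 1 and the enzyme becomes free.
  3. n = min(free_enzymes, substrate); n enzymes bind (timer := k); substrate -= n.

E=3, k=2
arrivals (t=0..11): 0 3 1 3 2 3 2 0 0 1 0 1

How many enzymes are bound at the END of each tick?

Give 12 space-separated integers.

t=0: arr=0 -> substrate=0 bound=0 product=0
t=1: arr=3 -> substrate=0 bound=3 product=0
t=2: arr=1 -> substrate=1 bound=3 product=0
t=3: arr=3 -> substrate=1 bound=3 product=3
t=4: arr=2 -> substrate=3 bound=3 product=3
t=5: arr=3 -> substrate=3 bound=3 product=6
t=6: arr=2 -> substrate=5 bound=3 product=6
t=7: arr=0 -> substrate=2 bound=3 product=9
t=8: arr=0 -> substrate=2 bound=3 product=9
t=9: arr=1 -> substrate=0 bound=3 product=12
t=10: arr=0 -> substrate=0 bound=3 product=12
t=11: arr=1 -> substrate=0 bound=1 product=15

Answer: 0 3 3 3 3 3 3 3 3 3 3 1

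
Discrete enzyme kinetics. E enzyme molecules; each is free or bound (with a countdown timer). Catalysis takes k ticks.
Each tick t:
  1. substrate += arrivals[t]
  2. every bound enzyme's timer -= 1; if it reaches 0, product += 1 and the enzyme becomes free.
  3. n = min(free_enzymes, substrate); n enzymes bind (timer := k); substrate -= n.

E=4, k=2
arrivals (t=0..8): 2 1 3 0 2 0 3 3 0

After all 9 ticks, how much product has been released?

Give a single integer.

Answer: 11

Derivation:
t=0: arr=2 -> substrate=0 bound=2 product=0
t=1: arr=1 -> substrate=0 bound=3 product=0
t=2: arr=3 -> substrate=0 bound=4 product=2
t=3: arr=0 -> substrate=0 bound=3 product=3
t=4: arr=2 -> substrate=0 bound=2 product=6
t=5: arr=0 -> substrate=0 bound=2 product=6
t=6: arr=3 -> substrate=0 bound=3 product=8
t=7: arr=3 -> substrate=2 bound=4 product=8
t=8: arr=0 -> substrate=0 bound=3 product=11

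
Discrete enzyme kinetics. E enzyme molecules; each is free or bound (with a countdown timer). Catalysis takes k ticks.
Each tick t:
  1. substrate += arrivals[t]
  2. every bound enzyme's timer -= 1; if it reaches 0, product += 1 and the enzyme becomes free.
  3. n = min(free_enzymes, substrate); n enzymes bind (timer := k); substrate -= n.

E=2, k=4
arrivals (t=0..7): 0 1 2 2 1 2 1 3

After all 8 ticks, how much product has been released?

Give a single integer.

t=0: arr=0 -> substrate=0 bound=0 product=0
t=1: arr=1 -> substrate=0 bound=1 product=0
t=2: arr=2 -> substrate=1 bound=2 product=0
t=3: arr=2 -> substrate=3 bound=2 product=0
t=4: arr=1 -> substrate=4 bound=2 product=0
t=5: arr=2 -> substrate=5 bound=2 product=1
t=6: arr=1 -> substrate=5 bound=2 product=2
t=7: arr=3 -> substrate=8 bound=2 product=2

Answer: 2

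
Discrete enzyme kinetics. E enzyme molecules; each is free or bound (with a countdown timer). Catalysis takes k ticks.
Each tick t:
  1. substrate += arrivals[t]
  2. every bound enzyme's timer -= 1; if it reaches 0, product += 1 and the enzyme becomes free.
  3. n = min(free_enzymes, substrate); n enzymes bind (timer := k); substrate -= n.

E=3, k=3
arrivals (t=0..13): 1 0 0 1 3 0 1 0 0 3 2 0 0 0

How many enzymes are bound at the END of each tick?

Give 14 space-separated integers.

Answer: 1 1 1 1 3 3 3 2 2 3 3 3 3 2

Derivation:
t=0: arr=1 -> substrate=0 bound=1 product=0
t=1: arr=0 -> substrate=0 bound=1 product=0
t=2: arr=0 -> substrate=0 bound=1 product=0
t=3: arr=1 -> substrate=0 bound=1 product=1
t=4: arr=3 -> substrate=1 bound=3 product=1
t=5: arr=0 -> substrate=1 bound=3 product=1
t=6: arr=1 -> substrate=1 bound=3 product=2
t=7: arr=0 -> substrate=0 bound=2 product=4
t=8: arr=0 -> substrate=0 bound=2 product=4
t=9: arr=3 -> substrate=1 bound=3 product=5
t=10: arr=2 -> substrate=2 bound=3 product=6
t=11: arr=0 -> substrate=2 bound=3 product=6
t=12: arr=0 -> substrate=0 bound=3 product=8
t=13: arr=0 -> substrate=0 bound=2 product=9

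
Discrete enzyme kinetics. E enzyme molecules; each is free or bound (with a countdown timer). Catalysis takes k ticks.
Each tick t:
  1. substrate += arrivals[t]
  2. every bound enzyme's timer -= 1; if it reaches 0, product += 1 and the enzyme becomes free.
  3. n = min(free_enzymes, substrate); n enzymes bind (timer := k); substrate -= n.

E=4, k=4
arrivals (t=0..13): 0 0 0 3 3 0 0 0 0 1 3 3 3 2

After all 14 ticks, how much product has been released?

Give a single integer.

Answer: 7

Derivation:
t=0: arr=0 -> substrate=0 bound=0 product=0
t=1: arr=0 -> substrate=0 bound=0 product=0
t=2: arr=0 -> substrate=0 bound=0 product=0
t=3: arr=3 -> substrate=0 bound=3 product=0
t=4: arr=3 -> substrate=2 bound=4 product=0
t=5: arr=0 -> substrate=2 bound=4 product=0
t=6: arr=0 -> substrate=2 bound=4 product=0
t=7: arr=0 -> substrate=0 bound=3 product=3
t=8: arr=0 -> substrate=0 bound=2 product=4
t=9: arr=1 -> substrate=0 bound=3 product=4
t=10: arr=3 -> substrate=2 bound=4 product=4
t=11: arr=3 -> substrate=3 bound=4 product=6
t=12: arr=3 -> substrate=6 bound=4 product=6
t=13: arr=2 -> substrate=7 bound=4 product=7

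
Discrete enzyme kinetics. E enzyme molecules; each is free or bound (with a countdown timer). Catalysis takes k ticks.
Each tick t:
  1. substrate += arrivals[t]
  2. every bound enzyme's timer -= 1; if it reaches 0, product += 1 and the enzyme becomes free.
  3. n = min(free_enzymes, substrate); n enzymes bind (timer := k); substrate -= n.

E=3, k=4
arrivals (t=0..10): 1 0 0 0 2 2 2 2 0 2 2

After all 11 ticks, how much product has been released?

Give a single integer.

Answer: 4

Derivation:
t=0: arr=1 -> substrate=0 bound=1 product=0
t=1: arr=0 -> substrate=0 bound=1 product=0
t=2: arr=0 -> substrate=0 bound=1 product=0
t=3: arr=0 -> substrate=0 bound=1 product=0
t=4: arr=2 -> substrate=0 bound=2 product=1
t=5: arr=2 -> substrate=1 bound=3 product=1
t=6: arr=2 -> substrate=3 bound=3 product=1
t=7: arr=2 -> substrate=5 bound=3 product=1
t=8: arr=0 -> substrate=3 bound=3 product=3
t=9: arr=2 -> substrate=4 bound=3 product=4
t=10: arr=2 -> substrate=6 bound=3 product=4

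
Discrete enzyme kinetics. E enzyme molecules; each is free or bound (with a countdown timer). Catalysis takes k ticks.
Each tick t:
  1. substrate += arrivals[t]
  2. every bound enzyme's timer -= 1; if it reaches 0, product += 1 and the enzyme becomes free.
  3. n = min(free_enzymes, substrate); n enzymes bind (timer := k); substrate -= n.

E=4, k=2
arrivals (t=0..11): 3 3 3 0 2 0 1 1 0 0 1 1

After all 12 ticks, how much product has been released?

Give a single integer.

Answer: 13

Derivation:
t=0: arr=3 -> substrate=0 bound=3 product=0
t=1: arr=3 -> substrate=2 bound=4 product=0
t=2: arr=3 -> substrate=2 bound=4 product=3
t=3: arr=0 -> substrate=1 bound=4 product=4
t=4: arr=2 -> substrate=0 bound=4 product=7
t=5: arr=0 -> substrate=0 bound=3 product=8
t=6: arr=1 -> substrate=0 bound=1 product=11
t=7: arr=1 -> substrate=0 bound=2 product=11
t=8: arr=0 -> substrate=0 bound=1 product=12
t=9: arr=0 -> substrate=0 bound=0 product=13
t=10: arr=1 -> substrate=0 bound=1 product=13
t=11: arr=1 -> substrate=0 bound=2 product=13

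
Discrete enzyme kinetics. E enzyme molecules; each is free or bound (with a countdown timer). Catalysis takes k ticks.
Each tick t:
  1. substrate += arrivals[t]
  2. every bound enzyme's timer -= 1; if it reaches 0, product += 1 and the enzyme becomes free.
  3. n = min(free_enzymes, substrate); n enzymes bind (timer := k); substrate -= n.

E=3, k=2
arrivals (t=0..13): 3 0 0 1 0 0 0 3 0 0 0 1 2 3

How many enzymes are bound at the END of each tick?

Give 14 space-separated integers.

Answer: 3 3 0 1 1 0 0 3 3 0 0 1 3 3

Derivation:
t=0: arr=3 -> substrate=0 bound=3 product=0
t=1: arr=0 -> substrate=0 bound=3 product=0
t=2: arr=0 -> substrate=0 bound=0 product=3
t=3: arr=1 -> substrate=0 bound=1 product=3
t=4: arr=0 -> substrate=0 bound=1 product=3
t=5: arr=0 -> substrate=0 bound=0 product=4
t=6: arr=0 -> substrate=0 bound=0 product=4
t=7: arr=3 -> substrate=0 bound=3 product=4
t=8: arr=0 -> substrate=0 bound=3 product=4
t=9: arr=0 -> substrate=0 bound=0 product=7
t=10: arr=0 -> substrate=0 bound=0 product=7
t=11: arr=1 -> substrate=0 bound=1 product=7
t=12: arr=2 -> substrate=0 bound=3 product=7
t=13: arr=3 -> substrate=2 bound=3 product=8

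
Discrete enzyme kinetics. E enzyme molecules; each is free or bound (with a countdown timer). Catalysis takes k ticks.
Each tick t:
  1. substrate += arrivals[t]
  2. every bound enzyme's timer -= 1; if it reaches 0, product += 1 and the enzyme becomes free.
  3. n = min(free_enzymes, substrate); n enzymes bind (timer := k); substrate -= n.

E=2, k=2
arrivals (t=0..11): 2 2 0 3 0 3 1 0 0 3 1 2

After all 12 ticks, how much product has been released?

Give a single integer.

Answer: 10

Derivation:
t=0: arr=2 -> substrate=0 bound=2 product=0
t=1: arr=2 -> substrate=2 bound=2 product=0
t=2: arr=0 -> substrate=0 bound=2 product=2
t=3: arr=3 -> substrate=3 bound=2 product=2
t=4: arr=0 -> substrate=1 bound=2 product=4
t=5: arr=3 -> substrate=4 bound=2 product=4
t=6: arr=1 -> substrate=3 bound=2 product=6
t=7: arr=0 -> substrate=3 bound=2 product=6
t=8: arr=0 -> substrate=1 bound=2 product=8
t=9: arr=3 -> substrate=4 bound=2 product=8
t=10: arr=1 -> substrate=3 bound=2 product=10
t=11: arr=2 -> substrate=5 bound=2 product=10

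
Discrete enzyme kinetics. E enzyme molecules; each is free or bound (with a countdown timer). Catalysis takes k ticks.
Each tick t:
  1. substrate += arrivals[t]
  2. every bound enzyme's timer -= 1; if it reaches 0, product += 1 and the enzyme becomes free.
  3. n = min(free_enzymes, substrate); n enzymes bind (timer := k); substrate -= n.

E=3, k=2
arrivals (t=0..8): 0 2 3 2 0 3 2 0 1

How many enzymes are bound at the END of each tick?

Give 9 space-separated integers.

t=0: arr=0 -> substrate=0 bound=0 product=0
t=1: arr=2 -> substrate=0 bound=2 product=0
t=2: arr=3 -> substrate=2 bound=3 product=0
t=3: arr=2 -> substrate=2 bound=3 product=2
t=4: arr=0 -> substrate=1 bound=3 product=3
t=5: arr=3 -> substrate=2 bound=3 product=5
t=6: arr=2 -> substrate=3 bound=3 product=6
t=7: arr=0 -> substrate=1 bound=3 product=8
t=8: arr=1 -> substrate=1 bound=3 product=9

Answer: 0 2 3 3 3 3 3 3 3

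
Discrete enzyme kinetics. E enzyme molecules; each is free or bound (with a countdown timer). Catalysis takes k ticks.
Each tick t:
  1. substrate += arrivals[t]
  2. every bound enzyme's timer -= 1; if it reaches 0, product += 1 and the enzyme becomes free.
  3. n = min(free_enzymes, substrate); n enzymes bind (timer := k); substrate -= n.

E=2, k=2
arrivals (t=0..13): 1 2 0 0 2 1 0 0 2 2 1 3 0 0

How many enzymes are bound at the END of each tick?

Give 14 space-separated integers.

t=0: arr=1 -> substrate=0 bound=1 product=0
t=1: arr=2 -> substrate=1 bound=2 product=0
t=2: arr=0 -> substrate=0 bound=2 product=1
t=3: arr=0 -> substrate=0 bound=1 product=2
t=4: arr=2 -> substrate=0 bound=2 product=3
t=5: arr=1 -> substrate=1 bound=2 product=3
t=6: arr=0 -> substrate=0 bound=1 product=5
t=7: arr=0 -> substrate=0 bound=1 product=5
t=8: arr=2 -> substrate=0 bound=2 product=6
t=9: arr=2 -> substrate=2 bound=2 product=6
t=10: arr=1 -> substrate=1 bound=2 product=8
t=11: arr=3 -> substrate=4 bound=2 product=8
t=12: arr=0 -> substrate=2 bound=2 product=10
t=13: arr=0 -> substrate=2 bound=2 product=10

Answer: 1 2 2 1 2 2 1 1 2 2 2 2 2 2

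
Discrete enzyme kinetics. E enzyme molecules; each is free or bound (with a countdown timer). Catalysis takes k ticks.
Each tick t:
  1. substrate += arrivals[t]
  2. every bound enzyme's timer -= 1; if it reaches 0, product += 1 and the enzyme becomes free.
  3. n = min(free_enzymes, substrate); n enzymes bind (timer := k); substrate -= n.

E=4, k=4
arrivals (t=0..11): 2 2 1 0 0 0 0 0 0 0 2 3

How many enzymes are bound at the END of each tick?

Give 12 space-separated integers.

t=0: arr=2 -> substrate=0 bound=2 product=0
t=1: arr=2 -> substrate=0 bound=4 product=0
t=2: arr=1 -> substrate=1 bound=4 product=0
t=3: arr=0 -> substrate=1 bound=4 product=0
t=4: arr=0 -> substrate=0 bound=3 product=2
t=5: arr=0 -> substrate=0 bound=1 product=4
t=6: arr=0 -> substrate=0 bound=1 product=4
t=7: arr=0 -> substrate=0 bound=1 product=4
t=8: arr=0 -> substrate=0 bound=0 product=5
t=9: arr=0 -> substrate=0 bound=0 product=5
t=10: arr=2 -> substrate=0 bound=2 product=5
t=11: arr=3 -> substrate=1 bound=4 product=5

Answer: 2 4 4 4 3 1 1 1 0 0 2 4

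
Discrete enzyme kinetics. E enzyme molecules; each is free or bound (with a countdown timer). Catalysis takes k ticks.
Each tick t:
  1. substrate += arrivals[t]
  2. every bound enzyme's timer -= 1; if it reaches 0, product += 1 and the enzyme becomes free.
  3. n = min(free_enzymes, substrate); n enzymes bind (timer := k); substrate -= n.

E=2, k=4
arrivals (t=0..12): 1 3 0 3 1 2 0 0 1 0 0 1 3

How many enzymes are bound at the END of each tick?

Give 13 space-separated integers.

t=0: arr=1 -> substrate=0 bound=1 product=0
t=1: arr=3 -> substrate=2 bound=2 product=0
t=2: arr=0 -> substrate=2 bound=2 product=0
t=3: arr=3 -> substrate=5 bound=2 product=0
t=4: arr=1 -> substrate=5 bound=2 product=1
t=5: arr=2 -> substrate=6 bound=2 product=2
t=6: arr=0 -> substrate=6 bound=2 product=2
t=7: arr=0 -> substrate=6 bound=2 product=2
t=8: arr=1 -> substrate=6 bound=2 product=3
t=9: arr=0 -> substrate=5 bound=2 product=4
t=10: arr=0 -> substrate=5 bound=2 product=4
t=11: arr=1 -> substrate=6 bound=2 product=4
t=12: arr=3 -> substrate=8 bound=2 product=5

Answer: 1 2 2 2 2 2 2 2 2 2 2 2 2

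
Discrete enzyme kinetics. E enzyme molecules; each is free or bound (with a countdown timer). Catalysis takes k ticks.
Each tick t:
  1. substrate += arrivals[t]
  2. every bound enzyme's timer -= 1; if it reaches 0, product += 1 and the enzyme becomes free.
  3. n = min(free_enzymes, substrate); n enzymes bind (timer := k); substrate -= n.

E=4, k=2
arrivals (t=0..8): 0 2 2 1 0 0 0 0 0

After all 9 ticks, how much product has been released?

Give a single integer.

t=0: arr=0 -> substrate=0 bound=0 product=0
t=1: arr=2 -> substrate=0 bound=2 product=0
t=2: arr=2 -> substrate=0 bound=4 product=0
t=3: arr=1 -> substrate=0 bound=3 product=2
t=4: arr=0 -> substrate=0 bound=1 product=4
t=5: arr=0 -> substrate=0 bound=0 product=5
t=6: arr=0 -> substrate=0 bound=0 product=5
t=7: arr=0 -> substrate=0 bound=0 product=5
t=8: arr=0 -> substrate=0 bound=0 product=5

Answer: 5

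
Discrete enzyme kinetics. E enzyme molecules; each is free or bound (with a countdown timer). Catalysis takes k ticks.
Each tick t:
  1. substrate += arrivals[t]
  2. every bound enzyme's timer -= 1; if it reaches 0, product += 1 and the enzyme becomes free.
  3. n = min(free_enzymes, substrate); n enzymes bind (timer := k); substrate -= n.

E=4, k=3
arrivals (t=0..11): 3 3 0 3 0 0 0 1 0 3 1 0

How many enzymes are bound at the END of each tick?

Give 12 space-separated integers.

t=0: arr=3 -> substrate=0 bound=3 product=0
t=1: arr=3 -> substrate=2 bound=4 product=0
t=2: arr=0 -> substrate=2 bound=4 product=0
t=3: arr=3 -> substrate=2 bound=4 product=3
t=4: arr=0 -> substrate=1 bound=4 product=4
t=5: arr=0 -> substrate=1 bound=4 product=4
t=6: arr=0 -> substrate=0 bound=2 product=7
t=7: arr=1 -> substrate=0 bound=2 product=8
t=8: arr=0 -> substrate=0 bound=2 product=8
t=9: arr=3 -> substrate=0 bound=4 product=9
t=10: arr=1 -> substrate=0 bound=4 product=10
t=11: arr=0 -> substrate=0 bound=4 product=10

Answer: 3 4 4 4 4 4 2 2 2 4 4 4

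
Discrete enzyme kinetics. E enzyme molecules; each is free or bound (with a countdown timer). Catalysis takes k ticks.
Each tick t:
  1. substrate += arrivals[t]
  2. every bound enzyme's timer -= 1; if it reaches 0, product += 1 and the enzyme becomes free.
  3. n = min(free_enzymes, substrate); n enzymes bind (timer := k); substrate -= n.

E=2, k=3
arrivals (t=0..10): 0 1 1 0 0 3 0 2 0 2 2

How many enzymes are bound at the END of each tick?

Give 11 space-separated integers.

t=0: arr=0 -> substrate=0 bound=0 product=0
t=1: arr=1 -> substrate=0 bound=1 product=0
t=2: arr=1 -> substrate=0 bound=2 product=0
t=3: arr=0 -> substrate=0 bound=2 product=0
t=4: arr=0 -> substrate=0 bound=1 product=1
t=5: arr=3 -> substrate=1 bound=2 product=2
t=6: arr=0 -> substrate=1 bound=2 product=2
t=7: arr=2 -> substrate=3 bound=2 product=2
t=8: arr=0 -> substrate=1 bound=2 product=4
t=9: arr=2 -> substrate=3 bound=2 product=4
t=10: arr=2 -> substrate=5 bound=2 product=4

Answer: 0 1 2 2 1 2 2 2 2 2 2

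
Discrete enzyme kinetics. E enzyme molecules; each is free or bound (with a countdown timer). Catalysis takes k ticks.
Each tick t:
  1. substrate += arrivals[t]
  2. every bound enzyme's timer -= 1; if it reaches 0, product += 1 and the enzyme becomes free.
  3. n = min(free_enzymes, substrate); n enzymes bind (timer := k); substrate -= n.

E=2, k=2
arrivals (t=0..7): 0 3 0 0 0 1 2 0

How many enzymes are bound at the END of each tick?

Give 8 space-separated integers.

Answer: 0 2 2 1 1 1 2 2

Derivation:
t=0: arr=0 -> substrate=0 bound=0 product=0
t=1: arr=3 -> substrate=1 bound=2 product=0
t=2: arr=0 -> substrate=1 bound=2 product=0
t=3: arr=0 -> substrate=0 bound=1 product=2
t=4: arr=0 -> substrate=0 bound=1 product=2
t=5: arr=1 -> substrate=0 bound=1 product=3
t=6: arr=2 -> substrate=1 bound=2 product=3
t=7: arr=0 -> substrate=0 bound=2 product=4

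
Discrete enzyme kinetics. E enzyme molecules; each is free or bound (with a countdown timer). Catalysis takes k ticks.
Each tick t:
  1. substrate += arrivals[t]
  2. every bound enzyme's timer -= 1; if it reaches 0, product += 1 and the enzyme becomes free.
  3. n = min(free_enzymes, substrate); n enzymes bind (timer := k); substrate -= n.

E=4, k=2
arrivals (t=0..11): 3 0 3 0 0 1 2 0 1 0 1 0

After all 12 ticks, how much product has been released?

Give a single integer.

Answer: 10

Derivation:
t=0: arr=3 -> substrate=0 bound=3 product=0
t=1: arr=0 -> substrate=0 bound=3 product=0
t=2: arr=3 -> substrate=0 bound=3 product=3
t=3: arr=0 -> substrate=0 bound=3 product=3
t=4: arr=0 -> substrate=0 bound=0 product=6
t=5: arr=1 -> substrate=0 bound=1 product=6
t=6: arr=2 -> substrate=0 bound=3 product=6
t=7: arr=0 -> substrate=0 bound=2 product=7
t=8: arr=1 -> substrate=0 bound=1 product=9
t=9: arr=0 -> substrate=0 bound=1 product=9
t=10: arr=1 -> substrate=0 bound=1 product=10
t=11: arr=0 -> substrate=0 bound=1 product=10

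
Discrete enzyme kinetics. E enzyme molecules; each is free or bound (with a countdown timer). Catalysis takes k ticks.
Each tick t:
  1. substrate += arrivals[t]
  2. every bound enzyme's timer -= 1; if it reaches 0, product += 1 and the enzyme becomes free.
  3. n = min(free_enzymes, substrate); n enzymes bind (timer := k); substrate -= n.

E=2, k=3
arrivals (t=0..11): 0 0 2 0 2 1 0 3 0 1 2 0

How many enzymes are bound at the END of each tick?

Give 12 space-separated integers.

Answer: 0 0 2 2 2 2 2 2 2 2 2 2

Derivation:
t=0: arr=0 -> substrate=0 bound=0 product=0
t=1: arr=0 -> substrate=0 bound=0 product=0
t=2: arr=2 -> substrate=0 bound=2 product=0
t=3: arr=0 -> substrate=0 bound=2 product=0
t=4: arr=2 -> substrate=2 bound=2 product=0
t=5: arr=1 -> substrate=1 bound=2 product=2
t=6: arr=0 -> substrate=1 bound=2 product=2
t=7: arr=3 -> substrate=4 bound=2 product=2
t=8: arr=0 -> substrate=2 bound=2 product=4
t=9: arr=1 -> substrate=3 bound=2 product=4
t=10: arr=2 -> substrate=5 bound=2 product=4
t=11: arr=0 -> substrate=3 bound=2 product=6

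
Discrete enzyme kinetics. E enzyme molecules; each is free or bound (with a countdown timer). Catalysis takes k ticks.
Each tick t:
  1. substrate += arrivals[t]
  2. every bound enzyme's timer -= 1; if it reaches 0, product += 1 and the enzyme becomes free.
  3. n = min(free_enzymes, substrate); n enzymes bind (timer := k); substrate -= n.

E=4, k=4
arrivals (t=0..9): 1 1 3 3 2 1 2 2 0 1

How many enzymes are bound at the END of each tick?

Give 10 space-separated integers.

t=0: arr=1 -> substrate=0 bound=1 product=0
t=1: arr=1 -> substrate=0 bound=2 product=0
t=2: arr=3 -> substrate=1 bound=4 product=0
t=3: arr=3 -> substrate=4 bound=4 product=0
t=4: arr=2 -> substrate=5 bound=4 product=1
t=5: arr=1 -> substrate=5 bound=4 product=2
t=6: arr=2 -> substrate=5 bound=4 product=4
t=7: arr=2 -> substrate=7 bound=4 product=4
t=8: arr=0 -> substrate=6 bound=4 product=5
t=9: arr=1 -> substrate=6 bound=4 product=6

Answer: 1 2 4 4 4 4 4 4 4 4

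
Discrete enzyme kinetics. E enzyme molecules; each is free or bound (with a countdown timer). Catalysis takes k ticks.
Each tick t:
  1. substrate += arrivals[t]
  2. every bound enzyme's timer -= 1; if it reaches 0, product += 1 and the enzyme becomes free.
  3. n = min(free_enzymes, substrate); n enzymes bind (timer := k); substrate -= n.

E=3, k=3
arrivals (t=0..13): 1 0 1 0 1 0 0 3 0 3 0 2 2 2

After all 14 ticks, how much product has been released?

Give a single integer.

Answer: 9

Derivation:
t=0: arr=1 -> substrate=0 bound=1 product=0
t=1: arr=0 -> substrate=0 bound=1 product=0
t=2: arr=1 -> substrate=0 bound=2 product=0
t=3: arr=0 -> substrate=0 bound=1 product=1
t=4: arr=1 -> substrate=0 bound=2 product=1
t=5: arr=0 -> substrate=0 bound=1 product=2
t=6: arr=0 -> substrate=0 bound=1 product=2
t=7: arr=3 -> substrate=0 bound=3 product=3
t=8: arr=0 -> substrate=0 bound=3 product=3
t=9: arr=3 -> substrate=3 bound=3 product=3
t=10: arr=0 -> substrate=0 bound=3 product=6
t=11: arr=2 -> substrate=2 bound=3 product=6
t=12: arr=2 -> substrate=4 bound=3 product=6
t=13: arr=2 -> substrate=3 bound=3 product=9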